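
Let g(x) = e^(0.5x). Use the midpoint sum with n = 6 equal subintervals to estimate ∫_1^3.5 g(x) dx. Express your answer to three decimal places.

Δx = (3.5 − 1)/6 = 5/12.
Midpoints: 29/24, 1.625, 49/24, 59/24, 2.875, 79/24.
g(29/24) ≈ 1.830, g(1.625) ≈ 2.254, g(49/24) ≈ 2.776, g(59/24) ≈ 3.418, g(2.875) ≈ 4.210, g(79/24) ≈ 5.185.
Sum = Δx · [g(29/24) + g(1.625) + g(49/24) + ...].
Sum ≈ 8.197.

8.197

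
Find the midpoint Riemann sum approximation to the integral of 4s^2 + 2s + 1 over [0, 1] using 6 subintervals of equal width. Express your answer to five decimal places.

3.32407

Δs = (1 − 0)/6 = 1/6.
Midpoints: 1/12, 0.25, 5/12, 7/12, 0.75, 11/12.
f(1/12) = 43/36, f(0.25) = 1.75, f(5/12) = 91/36, f(7/12) = 127/36, f(0.75) = 4.75, f(11/12) = 223/36.
Sum = Δs · [f(1/12) + f(0.25) + f(5/12) + ...].
Sum ≈ 3.32407.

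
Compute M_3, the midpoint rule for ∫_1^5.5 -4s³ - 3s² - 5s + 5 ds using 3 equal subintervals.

Δs = (5.5 − 1)/3 = 1.5.
Midpoints: 1.75, 3.25, 4.75.
f(1.75) = -34.375, f(3.25) = -180.25, f(4.75) = -515.125.
Sum = Δs · [f(1.75) + f(3.25) + f(4.75)].
Sum = -1094.625.

-1094.625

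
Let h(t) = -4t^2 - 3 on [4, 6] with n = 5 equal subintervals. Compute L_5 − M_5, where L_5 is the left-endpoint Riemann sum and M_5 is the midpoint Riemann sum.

15.68

L_5 = -192.88.
M_5 = -208.56.
L_5 − M_5 = 15.68.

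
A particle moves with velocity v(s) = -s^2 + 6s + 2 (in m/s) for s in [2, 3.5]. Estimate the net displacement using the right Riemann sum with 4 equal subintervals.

16.23046875

Δs = (3.5 − 2)/4 = 0.375.
Right endpoints: 2.375, 2.75, 3.125, 3.5.
v(2.375) = 10.609375, v(2.75) = 10.9375, v(3.125) = 10.984375, v(3.5) = 10.75.
Sum = Δs · [v(2.375) + v(2.75) + v(3.125) + v(3.5)].
Sum = 16.23046875.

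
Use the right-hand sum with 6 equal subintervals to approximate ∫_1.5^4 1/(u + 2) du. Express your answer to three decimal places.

Δu = (4 − 1.5)/6 = 5/12.
Right endpoints: 23/12, 7/3, 2.75, 19/6, 43/12, 4.
f(23/12) = 12/47, f(7/3) = 3/13, f(2.75) = 4/19, f(19/6) = 6/31, f(43/12) = 12/67, f(4) = 1/6.
Sum = Δu · [f(23/12) + f(7/3) + f(2.75) + ...].
Sum ≈ 0.515.

0.515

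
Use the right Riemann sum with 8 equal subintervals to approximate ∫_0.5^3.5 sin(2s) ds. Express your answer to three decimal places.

Δs = (3.5 − 0.5)/8 = 0.375.
Right endpoints: 0.875, 1.25, 1.625, 2, 2.375, 2.75, 3.125, 3.5.
f(0.875) ≈ 0.984, f(1.25) ≈ 0.598, f(1.625) ≈ -0.108, f(2) ≈ -0.757, f(2.375) ≈ -0.999, f(2.75) ≈ -0.706, f(3.125) ≈ -0.033, f(3.5) ≈ 0.657.
Sum = Δs · [f(0.875) + f(1.25) + f(1.625) + ...].
Sum ≈ -0.136.

-0.136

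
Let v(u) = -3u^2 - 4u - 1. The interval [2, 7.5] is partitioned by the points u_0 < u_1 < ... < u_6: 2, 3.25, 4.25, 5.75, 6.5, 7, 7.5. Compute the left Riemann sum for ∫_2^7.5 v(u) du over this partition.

-437.484375

Subinterval widths: 1.25, 1, 1.5, 0.75, 0.5, 0.5.
Left endpoints: 2, 3.25, 4.25, 5.75, 6.5, 7.
v(2) = -21, v(3.25) = -45.6875, v(4.25) = -72.1875, v(5.75) = -123.1875, v(6.5) = -153.75, v(7) = -176.
Sum = Σ Δu_i · v(u_i).
Sum = -437.484375.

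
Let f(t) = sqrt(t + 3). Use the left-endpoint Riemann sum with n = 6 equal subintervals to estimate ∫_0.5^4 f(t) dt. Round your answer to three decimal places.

7.753

Δt = (4 − 0.5)/6 = 7/12.
Left endpoints: 0.5, 13/12, 5/3, 2.25, 17/6, 41/12.
f(0.5) ≈ 1.871, f(13/12) ≈ 2.021, f(5/3) ≈ 2.160, f(2.25) ≈ 2.291, f(17/6) ≈ 2.415, f(41/12) ≈ 2.533.
Sum = Δt · [f(0.5) + f(13/12) + f(5/3) + ...].
Sum ≈ 7.753.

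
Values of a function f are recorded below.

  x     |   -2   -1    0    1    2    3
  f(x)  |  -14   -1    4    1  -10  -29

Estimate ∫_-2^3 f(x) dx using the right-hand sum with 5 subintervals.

-35

Δx = 1.
Sum = 1·[(-1) + 4 + 1 + (-10) + (-29)] = -35.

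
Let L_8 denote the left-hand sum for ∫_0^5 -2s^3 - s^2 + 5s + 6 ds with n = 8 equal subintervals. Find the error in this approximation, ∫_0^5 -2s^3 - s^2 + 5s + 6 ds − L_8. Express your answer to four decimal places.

-72.9167

Exact integral: ∫_0^5 f(s) ds ≈ -261.666667.
L_8 = -188.75.
Error ≈ -261.666667 − (-188.75) ≈ -72.9167.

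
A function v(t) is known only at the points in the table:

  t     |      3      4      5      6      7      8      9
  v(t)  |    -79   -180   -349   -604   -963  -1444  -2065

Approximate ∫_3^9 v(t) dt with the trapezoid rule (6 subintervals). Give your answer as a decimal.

-4612

Δt = 1.
T_6 = (1/2)·[(-79) + 2·(-180) + 2·(-349) + 2·(-604) + 2·(-963) + 2·(-1444) + (-2065)] = -4612.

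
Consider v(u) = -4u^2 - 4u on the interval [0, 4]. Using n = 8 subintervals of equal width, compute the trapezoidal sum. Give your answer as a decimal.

Δu = (4 − 0)/8 = 0.5.
v(0) = 0, v(0.5) = -3, v(1) = -8, v(1.5) = -15, v(2) = -24, v(2.5) = -35, v(3) = -48, v(3.5) = -63, v(4) = -80.
T_8 = (Δu/2)·[v(u_0) + 2v(u_1) + ... + 2v(u_{7}) + v(u_8)].
Sum = -118.

-118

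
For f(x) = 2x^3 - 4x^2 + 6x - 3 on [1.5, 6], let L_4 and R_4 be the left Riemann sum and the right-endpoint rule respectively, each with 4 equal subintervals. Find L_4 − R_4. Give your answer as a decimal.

L_4 ≈ 288.82617.
R_4 ≈ 645.73242.
L_4 − R_4 = -356.90625.

-356.90625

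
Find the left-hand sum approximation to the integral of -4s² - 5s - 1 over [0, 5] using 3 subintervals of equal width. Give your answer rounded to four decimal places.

Δs = (5 − 0)/3 = 5/3.
Left endpoints: 0, 5/3, 10/3.
f(0) = -1, f(5/3) = -184/9, f(10/3) = -559/9.
Sum = Δs · [f(0) + f(5/3) + f(10/3)].
Sum ≈ -139.2593.

-139.2593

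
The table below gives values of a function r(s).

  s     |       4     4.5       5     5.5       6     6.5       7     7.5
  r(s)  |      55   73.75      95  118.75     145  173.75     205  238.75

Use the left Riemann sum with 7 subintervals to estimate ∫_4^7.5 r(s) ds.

433.125

Δs = 0.5.
Sum = 0.5·[55 + 73.75 + 95 + 118.75 + 145 + 173.75 + 205] = 433.125.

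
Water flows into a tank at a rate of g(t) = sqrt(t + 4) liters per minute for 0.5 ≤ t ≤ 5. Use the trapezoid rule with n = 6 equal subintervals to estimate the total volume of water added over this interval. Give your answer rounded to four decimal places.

Δt = (5 − 0.5)/6 = 0.75.
g(0.5) ≈ 2.1213, g(1.25) ≈ 2.2913, g(2) ≈ 2.4495, g(2.75) ≈ 2.5981, g(3.5) ≈ 2.7386, g(4.25) ≈ 2.8723, g(5) ≈ 3.0000.
T_6 = (Δt/2)·[g(t_0) + 2g(t_1) + ... + 2g(t_{5}) + g(t_6)].
Sum ≈ 11.6328.

11.6328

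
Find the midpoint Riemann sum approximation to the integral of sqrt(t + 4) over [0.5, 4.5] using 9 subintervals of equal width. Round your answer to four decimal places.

Δt = (4.5 − 0.5)/9 = 4/9.
Midpoints: 13/18, 7/6, 29/18, 37/18, 2.5, 53/18, 61/18, 23/6, 77/18.
f(13/18) ≈ 2.1731, f(7/6) ≈ 2.2730, f(29/18) ≈ 2.3688, f(37/18) ≈ 2.4608, f(2.5) ≈ 2.5495, f(53/18) ≈ 2.6352, f(61/18) ≈ 2.7183, f(23/6) ≈ 2.7988, f(77/18) ≈ 2.8771.
Sum = Δt · [f(13/18) + f(7/6) + f(29/18) + ...].
Sum ≈ 10.1576.

10.1576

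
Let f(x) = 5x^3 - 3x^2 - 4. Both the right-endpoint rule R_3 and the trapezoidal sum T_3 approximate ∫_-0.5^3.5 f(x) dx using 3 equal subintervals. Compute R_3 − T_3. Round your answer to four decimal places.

119.3333

R_3 ≈ 270.944444.
T_3 ≈ 151.611111.
R_3 − T_3 ≈ 119.3333.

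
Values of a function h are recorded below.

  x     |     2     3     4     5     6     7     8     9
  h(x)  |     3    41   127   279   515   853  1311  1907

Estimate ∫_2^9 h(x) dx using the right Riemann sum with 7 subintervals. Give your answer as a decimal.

5033

Δx = 1.
Sum = 1·[41 + 127 + 279 + 515 + 853 + 1311 + 1907] = 5033.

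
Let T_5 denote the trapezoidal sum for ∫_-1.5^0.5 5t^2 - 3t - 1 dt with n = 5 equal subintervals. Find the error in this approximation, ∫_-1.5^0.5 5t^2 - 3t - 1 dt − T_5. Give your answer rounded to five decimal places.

-0.26667

Exact integral: ∫_-1.5^0.5 f(t) dt ≈ 6.8333333.
T_5 = 7.1.
Error ≈ 6.8333333 − 7.1 ≈ -0.26667.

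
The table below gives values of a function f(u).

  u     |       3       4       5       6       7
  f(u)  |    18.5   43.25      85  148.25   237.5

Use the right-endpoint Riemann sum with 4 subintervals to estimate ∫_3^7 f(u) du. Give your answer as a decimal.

514

Δu = 1.
Sum = 1·[43.25 + 85 + 148.25 + 237.5] = 514.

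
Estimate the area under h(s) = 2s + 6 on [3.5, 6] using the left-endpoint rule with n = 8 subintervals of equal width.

Δs = (6 − 3.5)/8 = 0.3125.
Left endpoints: 3.5, 3.8125, 4.125, 4.4375, 4.75, 5.0625, 5.375, 5.6875.
h(3.5) = 13, h(3.8125) = 13.625, h(4.125) = 14.25, h(4.4375) = 14.875, h(4.75) = 15.5, h(5.0625) = 16.125, h(5.375) = 16.75, h(5.6875) = 17.375.
Sum = Δs · [h(3.5) + h(3.8125) + h(4.125) + ...].
Sum = 37.96875.

37.96875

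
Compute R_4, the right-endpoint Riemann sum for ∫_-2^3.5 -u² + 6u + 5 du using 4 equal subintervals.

Δu = (3.5 − (-2))/4 = 1.375.
Right endpoints: -0.625, 0.75, 2.125, 3.5.
f(-0.625) = 0.859375, f(0.75) = 8.9375, f(2.125) = 13.234375, f(3.5) = 13.75.
Sum = Δu · [f(-0.625) + f(0.75) + f(2.125) + f(3.5)].
Sum = 50.57421875.

50.57421875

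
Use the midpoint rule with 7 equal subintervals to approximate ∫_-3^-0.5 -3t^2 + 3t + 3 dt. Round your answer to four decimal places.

-32.4203

Δt = (-0.5 − (-3))/7 = 5/14.
Midpoints: -79/28, -69/28, -59/28, -1.75, -39/28, -29/28, -19/28.
f(-79/28) = -23007/784, f(-69/28) = -17727/784, f(-59/28) = -13047/784, f(-1.75) = -11.4375, f(-39/28) = -5487/784, f(-29/28) = -2607/784, f(-19/28) = -327/784.
Sum = Δt · [f(-79/28) + f(-69/28) + f(-59/28) + ...].
Sum ≈ -32.4203.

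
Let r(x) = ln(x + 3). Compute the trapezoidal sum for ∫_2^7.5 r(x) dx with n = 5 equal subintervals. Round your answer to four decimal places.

Δx = (7.5 − 2)/5 = 1.1.
r(2) ≈ 1.6094, r(3.1) ≈ 1.8083, r(4.2) ≈ 1.9741, r(5.3) ≈ 2.1163, r(6.4) ≈ 2.2407, r(7.5) ≈ 2.3514.
T_5 = (Δx/2)·[r(x_0) + 2r(x_1) + ... + 2r(x_{4}) + r(x_5)].
Sum ≈ 11.1317.

11.1317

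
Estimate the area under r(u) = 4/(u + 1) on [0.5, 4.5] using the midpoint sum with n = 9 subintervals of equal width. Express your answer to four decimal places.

Δu = (4.5 − 0.5)/9 = 4/9.
Midpoints: 13/18, 7/6, 29/18, 37/18, 2.5, 53/18, 61/18, 23/6, 77/18.
r(13/18) = 72/31, r(7/6) = 24/13, r(29/18) = 72/47, r(37/18) = 72/55, r(2.5) = 8/7, r(53/18) = 72/71, r(61/18) = 72/79, r(23/6) = 24/29, r(77/18) = 72/95.
Sum = Δu · [r(13/18) + r(7/6) + r(29/18) + ...].
Sum ≈ 5.1838.

5.1838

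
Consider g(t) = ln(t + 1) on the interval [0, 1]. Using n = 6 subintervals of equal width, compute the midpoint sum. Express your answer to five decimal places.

0.38687

Δt = (1 − 0)/6 = 1/6.
Midpoints: 1/12, 0.25, 5/12, 7/12, 0.75, 11/12.
g(1/12) ≈ 0.08004, g(0.25) ≈ 0.22314, g(5/12) ≈ 0.34831, g(7/12) ≈ 0.45953, g(0.75) ≈ 0.55962, g(11/12) ≈ 0.65059.
Sum = Δt · [g(1/12) + g(0.25) + g(5/12) + ...].
Sum ≈ 0.38687.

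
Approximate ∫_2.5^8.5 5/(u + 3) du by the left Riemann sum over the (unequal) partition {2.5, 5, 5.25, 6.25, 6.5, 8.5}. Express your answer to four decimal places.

4.2228

Subinterval widths: 2.5, 0.25, 1, 0.25, 2.
Left endpoints: 2.5, 5, 5.25, 6.25, 6.5.
f(2.5) = 10/11, f(5) = 0.625, f(5.25) = 20/33, f(6.25) = 20/37, f(6.5) = 10/19.
Sum = Σ Δu_i · f(u_i).
Sum ≈ 4.2228.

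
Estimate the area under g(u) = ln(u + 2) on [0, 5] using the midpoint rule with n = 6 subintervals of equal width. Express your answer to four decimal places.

7.2453

Δu = (5 − 0)/6 = 5/6.
Midpoints: 5/12, 1.25, 25/12, 35/12, 3.75, 55/12.
g(5/12) ≈ 0.8824, g(1.25) ≈ 1.1787, g(25/12) ≈ 1.4069, g(35/12) ≈ 1.5926, g(3.75) ≈ 1.7492, g(55/12) ≈ 1.8845.
Sum = Δu · [g(5/12) + g(1.25) + g(25/12) + ...].
Sum ≈ 7.2453.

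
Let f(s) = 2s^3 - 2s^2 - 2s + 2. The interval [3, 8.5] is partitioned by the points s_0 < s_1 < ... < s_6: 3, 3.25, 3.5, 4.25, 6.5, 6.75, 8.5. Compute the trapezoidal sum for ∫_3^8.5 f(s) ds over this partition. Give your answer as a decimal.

2224.0546875

Subinterval widths: 0.25, 0.25, 0.75, 2.25, 0.25, 1.75.
f(3) = 32, f(3.25) = 43.03125, f(3.5) = 56.25, f(4.25) = 110.90625, f(6.5) = 453.75, f(6.75) = 512.46875, f(8.5) = 1068.75.
On each subinterval the trapezoid contributes (Δs_i/2)·[f(s_{i-1}) + f(s_i)].
Sum = 2224.0546875.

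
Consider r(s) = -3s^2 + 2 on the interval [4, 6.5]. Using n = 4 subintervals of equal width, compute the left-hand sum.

-181.50390625

Δs = (6.5 − 4)/4 = 0.625.
Left endpoints: 4, 4.625, 5.25, 5.875.
r(4) = -46, r(4.625) = -62.171875, r(5.25) = -80.6875, r(5.875) = -101.546875.
Sum = Δs · [r(4) + r(4.625) + r(5.25) + r(5.875)].
Sum = -181.50390625.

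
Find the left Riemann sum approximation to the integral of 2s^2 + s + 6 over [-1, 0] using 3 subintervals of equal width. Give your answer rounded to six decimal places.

Δs = (0 − (-1))/3 = 1/3.
Left endpoints: -1, -2/3, -1/3.
f(-1) = 7, f(-2/3) = 56/9, f(-1/3) = 53/9.
Sum = Δs · [f(-1) + f(-2/3) + f(-1/3)].
Sum ≈ 6.370370.

6.370370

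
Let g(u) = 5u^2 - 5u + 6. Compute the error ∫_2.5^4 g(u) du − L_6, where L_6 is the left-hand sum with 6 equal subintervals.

5.078125

Exact integral: ∫_2.5^4 g(u) du = 65.25.
L_6 = 60.171875.
Error = 65.25 − 60.171875 = 5.078125.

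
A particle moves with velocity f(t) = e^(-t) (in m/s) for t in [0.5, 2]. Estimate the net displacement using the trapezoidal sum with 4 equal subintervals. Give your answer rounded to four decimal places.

Δt = (2 − 0.5)/4 = 0.375.
f(0.5) ≈ 0.6065, f(0.875) ≈ 0.4169, f(1.25) ≈ 0.2865, f(1.625) ≈ 0.1969, f(2) ≈ 0.1353.
T_4 = (Δt/2)·[f(t_0) + 2f(t_1) + 2f(t_2) + 2f(t_3) + f(t_4)].
Sum ≈ 0.4767.

0.4767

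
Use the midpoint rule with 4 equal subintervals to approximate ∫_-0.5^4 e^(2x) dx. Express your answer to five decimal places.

Δx = (4 − (-0.5))/4 = 1.125.
Midpoints: 0.0625, 1.1875, 2.3125, 3.4375.
f(0.0625) ≈ 1.13315, f(1.1875) ≈ 10.75101, f(2.3125) ≈ 102.00277, f(3.4375) ≈ 967.77537.
Sum = Δx · [f(0.0625) + f(1.1875) + f(2.3125) + f(3.4375)].
Sum ≈ 1216.87009.

1216.87009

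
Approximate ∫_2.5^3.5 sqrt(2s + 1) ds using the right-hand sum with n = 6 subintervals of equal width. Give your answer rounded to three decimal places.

2.675

Δs = (3.5 − 2.5)/6 = 1/6.
Right endpoints: 8/3, 17/6, 3, 19/6, 10/3, 3.5.
f(8/3) ≈ 2.517, f(17/6) ≈ 2.582, f(3) ≈ 2.646, f(19/6) ≈ 2.708, f(10/3) ≈ 2.769, f(3.5) ≈ 2.828.
Sum = Δs · [f(8/3) + f(17/6) + f(3) + ...].
Sum ≈ 2.675.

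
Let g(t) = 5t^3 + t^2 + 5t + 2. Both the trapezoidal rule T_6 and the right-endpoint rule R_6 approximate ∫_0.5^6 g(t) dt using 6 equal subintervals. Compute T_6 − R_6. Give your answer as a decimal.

T_6 ≈ 1830.5753762.
R_6 ≈ 2354.2785012.
T_6 − R_6 = -523.703125.

-523.703125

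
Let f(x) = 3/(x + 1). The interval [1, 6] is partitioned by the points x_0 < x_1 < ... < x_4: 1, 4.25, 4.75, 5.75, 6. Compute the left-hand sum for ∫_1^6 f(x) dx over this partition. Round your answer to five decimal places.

5.79356

Subinterval widths: 3.25, 0.5, 1, 0.25.
Left endpoints: 1, 4.25, 4.75, 5.75.
f(1) = 1.5, f(4.25) = 4/7, f(4.75) = 12/23, f(5.75) = 4/9.
Sum = Σ Δx_i · f(x_i).
Sum ≈ 5.79356.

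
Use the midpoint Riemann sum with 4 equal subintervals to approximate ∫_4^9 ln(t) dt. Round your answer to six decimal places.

9.238804

Δt = (9 − 4)/4 = 1.25.
Midpoints: 4.625, 5.875, 7.125, 8.375.
f(4.625) ≈ 1.531476, f(5.875) ≈ 1.770706, f(7.125) ≈ 1.963610, f(8.375) ≈ 2.125251.
Sum = Δt · [f(4.625) + f(5.875) + f(7.125) + f(8.375)].
Sum ≈ 9.238804.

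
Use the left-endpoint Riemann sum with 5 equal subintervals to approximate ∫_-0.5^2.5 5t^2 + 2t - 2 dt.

Δt = (2.5 − (-0.5))/5 = 0.6.
Left endpoints: -0.5, 0.1, 0.7, 1.3, 1.9.
f(-0.5) = -1.75, f(0.1) = -1.75, f(0.7) = 1.85, f(1.3) = 9.05, f(1.9) = 19.85.
Sum = Δt · [f(-0.5) + f(0.1) + f(0.7) + f(1.3) + f(1.9)].
Sum = 16.35.

16.35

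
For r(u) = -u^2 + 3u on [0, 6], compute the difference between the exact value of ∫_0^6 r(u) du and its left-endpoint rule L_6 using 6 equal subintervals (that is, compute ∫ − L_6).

Exact integral: ∫_0^6 r(u) du = -18.
L_6 = -10.
Error = -18 − (-10) = -8.

-8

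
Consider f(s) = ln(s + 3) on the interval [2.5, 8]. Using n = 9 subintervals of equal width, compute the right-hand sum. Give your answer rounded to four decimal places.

Δs = (8 − 2.5)/9 = 11/18.
Right endpoints: 28/9, 67/18, 13/3, 89/18, 50/9, 37/6, 61/9, 133/18, 8.
f(28/9) ≈ 1.8101, f(67/18) ≈ 1.9054, f(13/3) ≈ 1.9924, f(89/18) ≈ 2.0725, f(50/9) ≈ 2.1466, f(37/6) ≈ 2.2156, f(61/9) ≈ 2.2801, f(133/18) ≈ 2.3407, f(8) ≈ 2.3979.
Sum = Δs · [f(28/9) + f(67/18) + f(13/3) + ...].
Sum ≈ 11.7097.

11.7097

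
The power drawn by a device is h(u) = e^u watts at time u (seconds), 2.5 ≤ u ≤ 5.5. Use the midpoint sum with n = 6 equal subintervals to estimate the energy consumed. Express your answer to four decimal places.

230.1050

Δu = (5.5 − 2.5)/6 = 0.5.
Midpoints: 2.75, 3.25, 3.75, 4.25, 4.75, 5.25.
h(2.75) ≈ 15.6426, h(3.25) ≈ 25.7903, h(3.75) ≈ 42.5211, h(4.25) ≈ 70.1054, h(4.75) ≈ 115.5843, h(5.25) ≈ 190.5663.
Sum = Δu · [h(2.75) + h(3.25) + h(3.75) + ...].
Sum ≈ 230.1050.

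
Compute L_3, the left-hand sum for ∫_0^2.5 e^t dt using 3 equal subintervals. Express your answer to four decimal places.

7.1629

Δt = (2.5 − 0)/3 = 5/6.
Left endpoints: 0, 5/6, 5/3.
f(0) ≈ 1.0000, f(5/6) ≈ 2.3010, f(5/3) ≈ 5.2945.
Sum = Δt · [f(0) + f(5/6) + f(5/3)].
Sum ≈ 7.1629.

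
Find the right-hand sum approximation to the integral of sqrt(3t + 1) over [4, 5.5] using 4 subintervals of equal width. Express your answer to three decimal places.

5.960

Δt = (5.5 − 4)/4 = 0.375.
Right endpoints: 4.375, 4.75, 5.125, 5.5.
f(4.375) ≈ 3.758, f(4.75) ≈ 3.905, f(5.125) ≈ 4.047, f(5.5) ≈ 4.183.
Sum = Δt · [f(4.375) + f(4.75) + f(5.125) + f(5.5)].
Sum ≈ 5.960.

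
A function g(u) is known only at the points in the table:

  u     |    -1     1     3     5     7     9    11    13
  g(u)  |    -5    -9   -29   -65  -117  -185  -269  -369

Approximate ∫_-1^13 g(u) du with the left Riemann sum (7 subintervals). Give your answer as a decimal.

-1358

Δu = 2.
Sum = 2·[(-5) + (-9) + (-29) + (-65) + (-117) + (-185) + (-269)] = -1358.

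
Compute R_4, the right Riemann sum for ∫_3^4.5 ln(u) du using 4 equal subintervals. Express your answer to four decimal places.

Δu = (4.5 − 3)/4 = 0.375.
Right endpoints: 3.375, 3.75, 4.125, 4.5.
f(3.375) ≈ 1.2164, f(3.75) ≈ 1.3218, f(4.125) ≈ 1.4171, f(4.5) ≈ 1.5041.
Sum = Δu · [f(3.375) + f(3.75) + f(4.125) + f(4.5)].
Sum ≈ 2.0472.

2.0472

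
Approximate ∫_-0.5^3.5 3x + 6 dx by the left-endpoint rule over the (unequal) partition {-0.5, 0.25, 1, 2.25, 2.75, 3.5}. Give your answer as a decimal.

Subinterval widths: 0.75, 0.75, 1.25, 0.5, 0.75.
Left endpoints: -0.5, 0.25, 1, 2.25, 2.75.
f(-0.5) = 4.5, f(0.25) = 6.75, f(1) = 9, f(2.25) = 12.75, f(2.75) = 14.25.
Sum = Σ Δx_i · f(x_i).
Sum = 36.75.

36.75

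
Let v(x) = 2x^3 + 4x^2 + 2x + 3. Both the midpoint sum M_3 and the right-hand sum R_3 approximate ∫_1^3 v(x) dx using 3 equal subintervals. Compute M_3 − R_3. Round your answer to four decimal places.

-32.8889

M_3 ≈ 87.481481.
R_3 ≈ 120.370370.
M_3 − R_3 ≈ -32.8889.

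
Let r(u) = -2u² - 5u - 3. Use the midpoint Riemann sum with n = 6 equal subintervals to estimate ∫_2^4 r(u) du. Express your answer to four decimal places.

-73.2963

Δu = (4 − 2)/6 = 1/3.
Midpoints: 13/6, 2.5, 17/6, 19/6, 3.5, 23/6.
r(13/6) = -209/9, r(2.5) = -28, r(17/6) = -299/9, r(19/6) = -350/9, r(3.5) = -45, r(23/6) = -464/9.
Sum = Δu · [r(13/6) + r(2.5) + r(17/6) + ...].
Sum ≈ -73.2963.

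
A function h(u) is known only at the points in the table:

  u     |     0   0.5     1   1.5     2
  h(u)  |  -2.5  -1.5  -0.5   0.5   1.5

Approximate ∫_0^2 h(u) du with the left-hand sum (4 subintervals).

Δu = 0.5.
Sum = 0.5·[(-2.5) + (-1.5) + (-0.5) + 0.5] = -2.

-2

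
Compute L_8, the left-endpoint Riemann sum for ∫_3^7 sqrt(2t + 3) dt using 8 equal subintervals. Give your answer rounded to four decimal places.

Δt = (7 − 3)/8 = 0.5.
Left endpoints: 3, 3.5, 4, 4.5, 5, 5.5, 6, 6.5.
f(3) ≈ 3.0000, f(3.5) ≈ 3.1623, f(4) ≈ 3.3166, f(4.5) ≈ 3.4641, f(5) ≈ 3.6056, f(5.5) ≈ 3.7417, f(6) ≈ 3.8730, f(6.5) ≈ 4.0000.
Sum = Δt · [f(3) + f(3.5) + f(4) + ...].
Sum ≈ 14.0816.

14.0816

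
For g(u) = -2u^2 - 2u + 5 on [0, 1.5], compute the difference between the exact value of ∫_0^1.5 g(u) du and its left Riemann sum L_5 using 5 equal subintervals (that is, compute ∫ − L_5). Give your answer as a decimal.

Exact integral: ∫_0^1.5 g(u) du = 3.
L_5 = 4.08.
Error = 3 − 4.08 = -1.08.

-1.08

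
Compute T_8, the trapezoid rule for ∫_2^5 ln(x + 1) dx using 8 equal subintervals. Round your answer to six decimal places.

4.452769

Δx = (5 − 2)/8 = 0.375.
f(2) ≈ 1.098612, f(2.375) ≈ 1.216395, f(2.75) ≈ 1.321756, f(3.125) ≈ 1.417066, f(3.5) ≈ 1.504077, f(3.875) ≈ 1.584120, f(4.25) ≈ 1.658228, f(4.625) ≈ 1.727221, f(5) ≈ 1.791759.
T_8 = (Δx/2)·[f(x_0) + 2f(x_1) + ... + 2f(x_{7}) + f(x_8)].
Sum ≈ 4.452769.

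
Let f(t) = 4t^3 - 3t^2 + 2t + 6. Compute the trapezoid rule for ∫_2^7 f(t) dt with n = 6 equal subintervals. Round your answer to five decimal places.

2154.51389

Δt = (7 − 2)/6 = 5/6.
f(2) = 30, f(17/6) = 8485/108, f(11/3) = 4595/27, f(4.5) = 318.75, f(16/3) = 14530/27, f(37/6) = 90965/108, f(7) = 1245.
T_6 = (Δt/2)·[f(t_0) + 2f(t_1) + ... + 2f(t_{5}) + f(t_6)].
Sum ≈ 2154.51389.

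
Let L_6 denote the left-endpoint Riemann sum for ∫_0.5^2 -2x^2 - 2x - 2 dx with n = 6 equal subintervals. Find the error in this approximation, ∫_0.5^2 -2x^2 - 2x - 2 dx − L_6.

-1.28125

Exact integral: ∫_0.5^2 f(x) dx = -12.
L_6 = -10.71875.
Error = -12 − (-10.71875) = -1.28125.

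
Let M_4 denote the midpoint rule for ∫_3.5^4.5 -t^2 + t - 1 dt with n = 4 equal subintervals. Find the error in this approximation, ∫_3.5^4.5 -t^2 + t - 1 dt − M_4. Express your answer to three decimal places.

-0.005

Exact integral: ∫_3.5^4.5 f(t) dt ≈ -13.08333.
M_4 = -13.078125.
Error ≈ -13.08333 − (-13.078125) ≈ -0.005.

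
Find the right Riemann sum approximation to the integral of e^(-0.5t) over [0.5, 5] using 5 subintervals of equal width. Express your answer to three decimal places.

1.103

Δt = (5 − 0.5)/5 = 0.9.
Right endpoints: 1.4, 2.3, 3.2, 4.1, 5.
f(1.4) ≈ 0.497, f(2.3) ≈ 0.317, f(3.2) ≈ 0.202, f(4.1) ≈ 0.129, f(5) ≈ 0.082.
Sum = Δt · [f(1.4) + f(2.3) + f(3.2) + f(4.1) + f(5)].
Sum ≈ 1.103.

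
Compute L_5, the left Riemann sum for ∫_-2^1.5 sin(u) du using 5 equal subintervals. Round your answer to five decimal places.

-1.13422

Δu = (1.5 − (-2))/5 = 0.7.
Left endpoints: -2, -1.3, -0.6, 0.1, 0.8.
f(-2) ≈ -0.90930, f(-1.3) ≈ -0.96356, f(-0.6) ≈ -0.56464, f(0.1) ≈ 0.09983, f(0.8) ≈ 0.71736.
Sum = Δu · [f(-2) + f(-1.3) + f(-0.6) + f(0.1) + f(0.8)].
Sum ≈ -1.13422.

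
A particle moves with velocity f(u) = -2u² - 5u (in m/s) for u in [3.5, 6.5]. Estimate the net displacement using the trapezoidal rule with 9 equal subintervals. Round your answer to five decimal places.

Δu = (6.5 − 3.5)/9 = 1/3.
f(3.5) = -42, f(23/6) = -437/9, f(25/6) = -500/9, f(4.5) = -63, f(29/6) = -638/9, f(31/6) = -713/9, f(5.5) = -88, f(35/6) = -875/9, f(37/6) = -962/9, f(6.5) = -117.
T_9 = (Δu/2)·[f(u_0) + 2f(u_1) + ... + 2f(u_{8}) + f(u_9)].
Sum ≈ -229.61111.

-229.61111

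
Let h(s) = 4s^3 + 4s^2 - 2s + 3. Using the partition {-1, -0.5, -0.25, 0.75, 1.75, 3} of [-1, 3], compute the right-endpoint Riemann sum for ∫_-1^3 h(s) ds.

218.046875

Subinterval widths: 0.5, 0.25, 1, 1, 1.25.
Right endpoints: -0.5, -0.25, 0.75, 1.75, 3.
h(-0.5) = 4.5, h(-0.25) = 3.6875, h(0.75) = 5.4375, h(1.75) = 33.1875, h(3) = 141.
Sum = Σ Δs_i · h(s_i).
Sum = 218.046875.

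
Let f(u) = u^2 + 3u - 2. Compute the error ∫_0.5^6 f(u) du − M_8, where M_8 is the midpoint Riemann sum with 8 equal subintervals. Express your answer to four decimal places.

Exact integral: ∫_0.5^6 f(u) du ≈ 114.583333.
M_8 ≈ 114.366699.
Error ≈ 114.583333 − 114.366699 ≈ 0.2166.

0.2166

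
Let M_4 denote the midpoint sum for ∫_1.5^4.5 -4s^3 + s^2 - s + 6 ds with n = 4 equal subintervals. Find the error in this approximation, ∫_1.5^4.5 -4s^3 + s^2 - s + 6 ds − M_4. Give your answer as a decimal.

-4.921875

Exact integral: ∫_1.5^4.5 f(s) ds = -366.75.
M_4 = -361.828125.
Error = -366.75 − (-361.828125) = -4.921875.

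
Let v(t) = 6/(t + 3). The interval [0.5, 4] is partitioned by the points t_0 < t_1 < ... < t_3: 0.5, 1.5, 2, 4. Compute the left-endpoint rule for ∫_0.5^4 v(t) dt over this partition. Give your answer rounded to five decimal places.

Subinterval widths: 1, 0.5, 2.
Left endpoints: 0.5, 1.5, 2.
v(0.5) = 12/7, v(1.5) = 4/3, v(2) = 1.2.
Sum = Σ Δt_i · v(t_i).
Sum ≈ 4.78095.

4.78095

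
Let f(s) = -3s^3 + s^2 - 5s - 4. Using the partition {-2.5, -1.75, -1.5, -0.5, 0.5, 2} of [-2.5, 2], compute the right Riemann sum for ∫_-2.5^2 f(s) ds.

-36.61328125

Subinterval widths: 0.75, 0.25, 1, 1, 1.5.
Right endpoints: -1.75, -1.5, -0.5, 0.5, 2.
f(-1.75) = 23.890625, f(-1.5) = 15.875, f(-0.5) = -0.875, f(0.5) = -6.625, f(2) = -34.
Sum = Σ Δs_i · f(s_i).
Sum = -36.61328125.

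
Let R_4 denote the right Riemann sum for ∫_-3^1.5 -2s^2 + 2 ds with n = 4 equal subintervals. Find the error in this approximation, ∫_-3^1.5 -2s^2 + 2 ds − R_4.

Exact integral: ∫_-3^1.5 f(s) ds = -11.25.
R_4 = -5.5546875.
Error = -11.25 − (-5.5546875) = -5.6953125.

-5.6953125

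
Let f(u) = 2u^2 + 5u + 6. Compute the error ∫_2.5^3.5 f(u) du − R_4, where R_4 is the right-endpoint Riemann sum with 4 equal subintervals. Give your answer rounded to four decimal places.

-2.1458

Exact integral: ∫_2.5^3.5 f(u) du ≈ 39.166667.
R_4 = 41.3125.
Error ≈ 39.166667 − 41.3125 ≈ -2.1458.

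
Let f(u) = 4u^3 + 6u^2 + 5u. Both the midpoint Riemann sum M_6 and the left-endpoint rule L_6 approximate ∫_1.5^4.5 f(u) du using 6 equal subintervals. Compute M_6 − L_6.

110.625

M_6 = 622.875.
L_6 = 512.25.
M_6 − L_6 = 110.625.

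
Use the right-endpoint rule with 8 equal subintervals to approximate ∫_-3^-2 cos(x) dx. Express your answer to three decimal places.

Δx = (-2 − (-3))/8 = 0.125.
Right endpoints: -2.875, -2.75, -2.625, -2.5, -2.375, -2.25, -2.125, -2.
f(-2.875) ≈ -0.965, f(-2.75) ≈ -0.924, f(-2.625) ≈ -0.870, f(-2.5) ≈ -0.801, f(-2.375) ≈ -0.720, f(-2.25) ≈ -0.628, f(-2.125) ≈ -0.526, f(-2) ≈ -0.416.
Sum = Δx · [f(-2.875) + f(-2.75) + f(-2.625) + ...].
Sum ≈ -0.731.

-0.731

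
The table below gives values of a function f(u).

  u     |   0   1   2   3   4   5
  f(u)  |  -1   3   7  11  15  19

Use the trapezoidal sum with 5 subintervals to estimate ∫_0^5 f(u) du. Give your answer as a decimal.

45

Δu = 1.
T_5 = (1/2)·[(-1) + 2·3 + 2·7 + 2·11 + 2·15 + 19] = 45.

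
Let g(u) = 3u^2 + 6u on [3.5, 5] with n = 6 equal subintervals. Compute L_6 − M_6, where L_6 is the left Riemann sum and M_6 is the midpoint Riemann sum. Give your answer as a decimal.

L_6 = 114.515625.
M_6 = 120.3515625.
L_6 − M_6 = -5.8359375.

-5.8359375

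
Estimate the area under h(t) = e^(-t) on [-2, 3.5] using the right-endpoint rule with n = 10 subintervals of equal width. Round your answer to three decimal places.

5.520

Δt = (3.5 − (-2))/10 = 0.55.
Right endpoints: -1.45, -0.9, -0.35, 0.2, 0.75, 1.3, 1.85, 2.4, 2.95, 3.5.
h(-1.45) ≈ 4.263, h(-0.9) ≈ 2.460, h(-0.35) ≈ 1.419, h(0.2) ≈ 0.819, h(0.75) ≈ 0.472, h(1.3) ≈ 0.273, h(1.85) ≈ 0.157, h(2.4) ≈ 0.091, h(2.95) ≈ 0.052, h(3.5) ≈ 0.030.
Sum = Δt · [h(-1.45) + h(-0.9) + h(-0.35) + ...].
Sum ≈ 5.520.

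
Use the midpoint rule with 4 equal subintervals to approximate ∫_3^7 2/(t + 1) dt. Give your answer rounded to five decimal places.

1.38244

Δt = (7 − 3)/4 = 1.
Midpoints: 3.5, 4.5, 5.5, 6.5.
f(3.5) = 4/9, f(4.5) = 4/11, f(5.5) = 4/13, f(6.5) = 4/15.
Sum = Δt · [f(3.5) + f(4.5) + f(5.5) + f(6.5)].
Sum ≈ 1.38244.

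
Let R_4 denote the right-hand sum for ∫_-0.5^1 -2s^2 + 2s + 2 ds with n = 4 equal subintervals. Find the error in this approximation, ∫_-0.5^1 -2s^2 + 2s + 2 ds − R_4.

-0.2109375

Exact integral: ∫_-0.5^1 f(s) ds = 3.
R_4 = 3.2109375.
Error = 3 − 3.2109375 = -0.2109375.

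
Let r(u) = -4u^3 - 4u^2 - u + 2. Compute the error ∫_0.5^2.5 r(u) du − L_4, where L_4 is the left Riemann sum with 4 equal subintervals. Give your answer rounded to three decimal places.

Exact integral: ∫_0.5^2.5 r(u) du ≈ -58.66667.
L_4 = -38.5.
Error ≈ -58.66667 − (-38.5) ≈ -20.167.

-20.167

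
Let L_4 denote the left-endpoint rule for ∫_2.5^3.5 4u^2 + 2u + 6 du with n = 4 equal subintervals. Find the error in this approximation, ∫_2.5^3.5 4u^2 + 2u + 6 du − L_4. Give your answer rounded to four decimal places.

3.2083

Exact integral: ∫_2.5^3.5 f(u) du ≈ 48.333333.
L_4 = 45.125.
Error ≈ 48.333333 − 45.125 ≈ 3.2083.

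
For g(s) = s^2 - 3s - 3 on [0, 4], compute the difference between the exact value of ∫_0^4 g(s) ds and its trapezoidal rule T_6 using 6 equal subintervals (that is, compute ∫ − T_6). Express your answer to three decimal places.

-0.296

Exact integral: ∫_0^4 g(s) ds ≈ -14.66667.
T_6 ≈ -14.37037.
Error ≈ -14.66667 − (-14.37037) ≈ -0.296.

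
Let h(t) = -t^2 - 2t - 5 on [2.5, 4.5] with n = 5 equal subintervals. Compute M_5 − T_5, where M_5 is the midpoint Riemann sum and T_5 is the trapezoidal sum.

M_5 = -49.14.
T_5 = -49.22.
M_5 − T_5 = 0.08.

0.08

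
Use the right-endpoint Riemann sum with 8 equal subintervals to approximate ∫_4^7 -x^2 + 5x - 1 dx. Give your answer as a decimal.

-16.9453125

Δx = (7 − 4)/8 = 0.375.
Right endpoints: 4.375, 4.75, 5.125, 5.5, 5.875, 6.25, 6.625, 7.
f(4.375) = 1.734375, f(4.75) = 0.1875, f(5.125) = -1.640625, f(5.5) = -3.75, f(5.875) = -6.140625, f(6.25) = -8.8125, f(6.625) = -11.765625, f(7) = -15.
Sum = Δx · [f(4.375) + f(4.75) + f(5.125) + ...].
Sum = -16.9453125.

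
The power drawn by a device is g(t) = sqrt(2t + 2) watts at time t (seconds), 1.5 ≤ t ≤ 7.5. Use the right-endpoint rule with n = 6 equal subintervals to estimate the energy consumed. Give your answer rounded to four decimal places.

Δt = (7.5 − 1.5)/6 = 1.
Right endpoints: 2.5, 3.5, 4.5, 5.5, 6.5, 7.5.
g(2.5) ≈ 2.6458, g(3.5) ≈ 3.0000, g(4.5) ≈ 3.3166, g(5.5) ≈ 3.6056, g(6.5) ≈ 3.8730, g(7.5) ≈ 4.1231.
Sum = Δt · [g(2.5) + g(3.5) + g(4.5) + ...].
Sum ≈ 20.5640.

20.5640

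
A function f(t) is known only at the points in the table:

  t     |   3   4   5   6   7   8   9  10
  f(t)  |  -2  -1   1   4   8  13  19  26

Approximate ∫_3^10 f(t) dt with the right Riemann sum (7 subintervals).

70

Δt = 1.
Sum = 1·[(-1) + 1 + 4 + 8 + 13 + 19 + 26] = 70.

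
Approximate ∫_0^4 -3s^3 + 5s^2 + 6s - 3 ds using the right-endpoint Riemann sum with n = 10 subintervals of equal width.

-68.32

Δs = (4 − 0)/10 = 0.4.
Right endpoints: 0.4, 0.8, 1.2, 1.6, 2, 2.4, 2.8, 3.2, 3.6, 4.
f(0.4) = 0.008, f(0.8) = 3.464, f(1.2) = 6.216, f(1.6) = 7.112, f(2) = 5, f(2.4) = -1.272, f(2.8) = -12.856, f(3.2) = -30.904, f(3.6) = -56.568, f(4) = -91.
Sum = Δs · [f(0.4) + f(0.8) + f(1.2) + ...].
Sum = -68.32.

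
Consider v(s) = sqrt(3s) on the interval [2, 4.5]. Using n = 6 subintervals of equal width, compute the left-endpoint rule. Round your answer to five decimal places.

Δs = (4.5 − 2)/6 = 5/12.
Left endpoints: 2, 29/12, 17/6, 3.25, 11/3, 49/12.
v(2) ≈ 2.44949, v(29/12) ≈ 2.69258, v(17/6) ≈ 2.91548, v(3.25) ≈ 3.12250, v(11/3) ≈ 3.31662, v(49/12) ≈ 3.50000.
Sum = Δs · [v(2) + v(29/12) + v(17/6) + ...].
Sum ≈ 7.49861.

7.49861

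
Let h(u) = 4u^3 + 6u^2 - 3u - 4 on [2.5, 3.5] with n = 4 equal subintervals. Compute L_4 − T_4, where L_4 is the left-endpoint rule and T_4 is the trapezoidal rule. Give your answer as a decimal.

-17.75

L_4 = 135.1875.
T_4 = 152.9375.
L_4 − T_4 = -17.75.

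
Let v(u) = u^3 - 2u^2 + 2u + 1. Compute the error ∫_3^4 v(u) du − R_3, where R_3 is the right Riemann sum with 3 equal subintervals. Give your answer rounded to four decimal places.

-4.3241

Exact integral: ∫_3^4 v(u) du ≈ 27.083333.
R_3 ≈ 31.407407.
Error ≈ 27.083333 − 31.407407 ≈ -4.3241.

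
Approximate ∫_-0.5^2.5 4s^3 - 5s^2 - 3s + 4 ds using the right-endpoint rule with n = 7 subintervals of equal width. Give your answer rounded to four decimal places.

Δs = (2.5 − (-0.5))/7 = 3/7.
Right endpoints: -1/14, 5/14, 11/14, 17/14, 23/14, 29/14, 2.5.
f(-1/14) = 5745/1372, f(5/14) = 3393/1372, f(11/14) = 681/1372, f(17/14) = 201/1372, f(23/14) = 4545/1372, f(29/14) = 16305/1372, f(2.5) = 27.75.
Sum = Δs · [f(-1/14) + f(5/14) + f(11/14) + ...].
Sum ≈ 21.5357.

21.5357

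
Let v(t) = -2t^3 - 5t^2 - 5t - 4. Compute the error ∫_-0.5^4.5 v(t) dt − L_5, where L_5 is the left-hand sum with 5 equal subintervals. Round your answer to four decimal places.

-139.5833

Exact integral: ∫_-0.5^4.5 v(t) dt ≈ -427.083333.
L_5 = -287.5.
Error ≈ -427.083333 − (-287.5) ≈ -139.5833.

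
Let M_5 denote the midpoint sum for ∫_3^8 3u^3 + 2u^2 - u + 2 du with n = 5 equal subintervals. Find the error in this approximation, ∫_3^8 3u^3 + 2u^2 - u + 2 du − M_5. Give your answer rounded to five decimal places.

21.45833

Exact integral: ∫_3^8 f(u) du ≈ 3317.0833333.
M_5 = 3295.625.
Error ≈ 3317.0833333 − 3295.625 ≈ 21.45833.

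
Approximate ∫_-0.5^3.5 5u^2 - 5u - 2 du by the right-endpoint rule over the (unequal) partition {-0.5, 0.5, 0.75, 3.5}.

Subinterval widths: 1, 0.25, 2.75.
Right endpoints: 0.5, 0.75, 3.5.
f(0.5) = -3.25, f(0.75) = -2.9375, f(3.5) = 41.75.
Sum = Σ Δu_i · f(u_i).
Sum = 110.828125.

110.828125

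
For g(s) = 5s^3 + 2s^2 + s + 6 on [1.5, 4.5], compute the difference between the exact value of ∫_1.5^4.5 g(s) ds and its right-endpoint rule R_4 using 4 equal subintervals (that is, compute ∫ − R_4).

Exact integral: ∫_1.5^4.5 g(s) ds = 591.75.
R_4 = 784.125.
Error = 591.75 − 784.125 = -192.375.

-192.375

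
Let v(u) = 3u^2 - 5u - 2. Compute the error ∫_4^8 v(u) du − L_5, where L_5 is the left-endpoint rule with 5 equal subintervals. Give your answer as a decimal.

Exact integral: ∫_4^8 v(u) du = 320.
L_5 = 271.68.
Error = 320 − 271.68 = 48.32.

48.32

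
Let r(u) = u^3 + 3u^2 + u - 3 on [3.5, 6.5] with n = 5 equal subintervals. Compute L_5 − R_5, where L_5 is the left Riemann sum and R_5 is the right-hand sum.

L_5 = 552.315.
R_5 = 747.165.
L_5 − R_5 = -194.85.

-194.85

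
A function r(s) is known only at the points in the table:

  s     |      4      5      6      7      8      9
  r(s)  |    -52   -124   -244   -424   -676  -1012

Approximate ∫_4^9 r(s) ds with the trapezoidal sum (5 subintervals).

-2000

Δs = 1.
T_5 = (1/2)·[(-52) + 2·(-124) + 2·(-244) + 2·(-424) + 2·(-676) + (-1012)] = -2000.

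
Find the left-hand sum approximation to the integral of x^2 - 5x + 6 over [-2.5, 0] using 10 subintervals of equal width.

Δx = (0 − (-2.5))/10 = 0.25.
Left endpoints: -2.5, -2.25, -2, -1.75, -1.5, -1.25, -1, -0.75, -0.5, -0.25.
f(-2.5) = 24.75, f(-2.25) = 22.3125, f(-2) = 20, f(-1.75) = 17.8125, f(-1.5) = 15.75, f(-1.25) = 13.8125, f(-1) = 12, f(-0.75) = 10.3125, f(-0.5) = 8.75, f(-0.25) = 7.3125.
Sum = Δx · [f(-2.5) + f(-2.25) + f(-2) + ...].
Sum = 38.203125.

38.203125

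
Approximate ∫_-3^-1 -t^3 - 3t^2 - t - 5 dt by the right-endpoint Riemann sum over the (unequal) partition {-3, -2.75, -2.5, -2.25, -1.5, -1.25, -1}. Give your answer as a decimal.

Subinterval widths: 0.25, 0.25, 0.25, 0.75, 0.25, 0.25.
Right endpoints: -2.75, -2.5, -2.25, -1.5, -1.25, -1.
f(-2.75) = -4.140625, f(-2.5) = -5.625, f(-2.25) = -6.546875, f(-1.5) = -6.875, f(-1.25) = -6.484375, f(-1) = -6.
Sum = Σ Δt_i · f(t_i).
Sum = -12.35546875.

-12.35546875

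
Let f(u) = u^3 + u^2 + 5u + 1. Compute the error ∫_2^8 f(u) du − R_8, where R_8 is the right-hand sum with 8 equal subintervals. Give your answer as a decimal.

-231.75

Exact integral: ∫_2^8 f(u) du = 1344.
R_8 = 1575.75.
Error = 1344 − 1575.75 = -231.75.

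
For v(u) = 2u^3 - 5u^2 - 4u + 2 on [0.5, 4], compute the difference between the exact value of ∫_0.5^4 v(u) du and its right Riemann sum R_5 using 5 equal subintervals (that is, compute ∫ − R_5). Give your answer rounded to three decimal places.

-14.680

Exact integral: ∫_0.5^4 v(u) du ≈ -2.98958.
R_5 = 11.69.
Error ≈ -2.98958 − 11.69 ≈ -14.680.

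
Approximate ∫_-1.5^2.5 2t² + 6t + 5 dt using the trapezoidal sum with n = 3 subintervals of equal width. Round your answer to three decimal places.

Δt = (2.5 − (-1.5))/3 = 4/3.
f(-1.5) = 0.5, f(-1/6) = 73/18, f(7/6) = 265/18, f(2.5) = 32.5.
T_3 = (Δt/2)·[f(t_0) + 2f(t_1) + 2f(t_2) + f(t_3)].
Sum ≈ 47.037.

47.037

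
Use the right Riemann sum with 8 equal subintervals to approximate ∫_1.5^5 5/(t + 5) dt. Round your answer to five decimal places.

Δt = (5 − 1.5)/8 = 0.4375.
Right endpoints: 1.9375, 2.375, 2.8125, 3.25, 3.6875, 4.125, 4.5625, 5.
f(1.9375) = 80/111, f(2.375) = 40/59, f(2.8125) = 0.64, f(3.25) = 20/33, f(3.6875) = 80/139, f(4.125) = 40/73, f(4.5625) = 80/153, f(5) = 0.5.
Sum = Δt · [f(1.9375) + f(2.375) + f(2.8125) + ...].
Sum ≈ 2.09611.

2.09611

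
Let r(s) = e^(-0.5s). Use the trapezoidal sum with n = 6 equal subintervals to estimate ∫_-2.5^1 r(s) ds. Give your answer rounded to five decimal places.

Δs = (1 − (-2.5))/6 = 7/12.
r(-2.5) ≈ 3.49034, r(-23/12) ≈ 2.60735, r(-4/3) ≈ 1.94773, r(-0.75) ≈ 1.45499, r(-1/6) ≈ 1.08690, r(5/12) ≈ 0.81194, r(1) ≈ 0.60653.
T_6 = (Δs/2)·[r(s_0) + 2r(s_1) + ... + 2r(s_{5}) + r(s_6)].
Sum ≈ 5.80845.

5.80845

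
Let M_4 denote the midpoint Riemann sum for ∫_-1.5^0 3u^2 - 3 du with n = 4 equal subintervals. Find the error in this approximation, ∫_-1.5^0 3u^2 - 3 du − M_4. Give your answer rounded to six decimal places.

Exact integral: ∫_-1.5^0 f(u) du = -1.125.
M_4 ≈ -1.17773438.
Error ≈ -1.125 − (-1.17773438) ≈ 0.052734.

0.052734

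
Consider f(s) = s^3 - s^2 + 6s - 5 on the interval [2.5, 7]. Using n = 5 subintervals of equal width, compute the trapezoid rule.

595.15875

Δs = (7 − 2.5)/5 = 0.9.
f(2.5) = 19.375, f(3.4) = 43.144, f(4.3) = 81.817, f(5.2) = 139.768, f(6.1) = 221.371, f(7) = 331.
T_5 = (Δs/2)·[f(s_0) + 2f(s_1) + ... + 2f(s_{4}) + f(s_5)].
Sum = 595.15875.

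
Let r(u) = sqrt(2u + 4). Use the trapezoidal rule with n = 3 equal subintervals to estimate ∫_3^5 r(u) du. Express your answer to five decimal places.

6.91833

Δu = (5 − 3)/3 = 2/3.
r(3) ≈ 3.16228, r(11/3) ≈ 3.36650, r(13/3) ≈ 3.55903, r(5) ≈ 3.74166.
T_3 = (Δu/2)·[r(u_0) + 2r(u_1) + 2r(u_2) + r(u_3)].
Sum ≈ 6.91833.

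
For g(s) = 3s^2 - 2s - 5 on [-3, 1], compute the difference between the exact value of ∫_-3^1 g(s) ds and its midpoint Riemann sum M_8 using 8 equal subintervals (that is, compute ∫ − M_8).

0.25

Exact integral: ∫_-3^1 g(s) ds = 16.
M_8 = 15.75.
Error = 16 − 15.75 = 0.25.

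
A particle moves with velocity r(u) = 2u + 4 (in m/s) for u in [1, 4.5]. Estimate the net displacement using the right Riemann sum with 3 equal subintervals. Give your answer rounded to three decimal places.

37.333

Δu = (4.5 − 1)/3 = 7/6.
Right endpoints: 13/6, 10/3, 4.5.
r(13/6) = 25/3, r(10/3) = 32/3, r(4.5) = 13.
Sum = Δu · [r(13/6) + r(10/3) + r(4.5)].
Sum ≈ 37.333.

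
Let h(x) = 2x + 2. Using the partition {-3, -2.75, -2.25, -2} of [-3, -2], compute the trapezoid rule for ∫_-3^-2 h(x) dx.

-3

Subinterval widths: 0.25, 0.5, 0.25.
h(-3) = -4, h(-2.75) = -3.5, h(-2.25) = -2.5, h(-2) = -2.
On each subinterval the trapezoid contributes (Δx_i/2)·[h(x_{i-1}) + h(x_i)].
Sum = -3.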